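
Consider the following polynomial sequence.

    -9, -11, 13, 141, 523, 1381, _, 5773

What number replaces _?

3009

Using the first 6 terms:
-2  24  128  382  858
26  104  254  476
78  150  222
72  72
Constant fourth difference = 72.
Extend forward: 222 + 72 = 294;  476 + 294 = 770;  858 + 770 = 1628;  1381 + 1628 = 3009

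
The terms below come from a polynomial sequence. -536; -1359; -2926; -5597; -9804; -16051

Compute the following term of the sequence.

-24914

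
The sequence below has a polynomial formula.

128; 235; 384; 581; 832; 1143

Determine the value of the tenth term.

3107

107, 149, 197, 251, 311
42, 48, 54, 60
6, 6, 6
Constant third difference = 6, so extend:
60 + 6 = 66;  311 + 66 = 377;  1143 + 377 = 1520
66 + 6 = 72;  377 + 72 = 449;  1520 + 449 = 1969
72 + 6 = 78;  449 + 78 = 527;  1969 + 527 = 2496
78 + 6 = 84;  527 + 84 = 611;  2496 + 611 = 3107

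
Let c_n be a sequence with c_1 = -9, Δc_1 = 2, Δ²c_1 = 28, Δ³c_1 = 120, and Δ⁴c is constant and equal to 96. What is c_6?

Build the table forward from the leading diagonal:
Fourth differences: 96  96  96  96  96  96
Third differences: 120  216  312  408  504  600
Second differences: 28  148  364  676  1084  1588
First differences: 2  30  178  542  1218  2302
c: -9  -7  23  201  743  1961

1961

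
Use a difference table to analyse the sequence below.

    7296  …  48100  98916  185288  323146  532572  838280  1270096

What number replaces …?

Using the last 7 terms:
Δ: 50816, 86372, 137858, 209426, 305708, 431816
Δ²: 35556, 51486, 71568, 96282, 126108
Δ³: 15930, 20082, 24714, 29826
Δ⁴: 4152, 4632, 5112
Δ⁵: 480, 480
Constant fifth difference = 480.
Extend backward: 4152 − 480 = 3672;  15930 − 3672 = 12258;  35556 − 12258 = 23298;  50816 − 23298 = 27518;  48100 − 27518 = 20582

20582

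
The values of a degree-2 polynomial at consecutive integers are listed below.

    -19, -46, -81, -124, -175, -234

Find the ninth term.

-459

First differences: -27, -35, -43, -51, -59
Second differences: -8, -8, -8, -8
Second differences constant at -8.
-59 − 8 = -67;  -234 − 67 = -301
-67 − 8 = -75;  -301 − 75 = -376
-75 − 8 = -83;  -376 − 83 = -459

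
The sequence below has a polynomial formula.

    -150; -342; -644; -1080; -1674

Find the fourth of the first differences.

First differences: -192, -302, -436, -594
Second differences: -110, -134, -158
Third differences: -24, -24

-594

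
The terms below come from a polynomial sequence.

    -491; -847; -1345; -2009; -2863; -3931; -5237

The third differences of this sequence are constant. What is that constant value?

-24

First differences: -356, -498, -664, -854, -1068, -1306
Second differences: -142, -166, -190, -214, -238
Third differences: -24, -24, -24, -24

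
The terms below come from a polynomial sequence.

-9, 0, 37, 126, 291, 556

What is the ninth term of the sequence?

2191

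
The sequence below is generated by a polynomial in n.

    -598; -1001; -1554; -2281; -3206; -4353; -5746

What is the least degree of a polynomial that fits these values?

First differences: -403, -553, -727, -925, -1147, -1393
Second differences: -150, -174, -198, -222, -246
Third differences: -24, -24, -24, -24
The third differences are constant, so the polynomial has degree 3.

3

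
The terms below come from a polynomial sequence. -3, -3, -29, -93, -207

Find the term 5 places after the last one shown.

-1947

D1: 0, -26, -64, -114
D2: -26, -38, -50
D3: -12, -12
Constant third difference = -12, so extend:
-50 − 12 = -62;  -114 − 62 = -176;  -207 − 176 = -383
-62 − 12 = -74;  -176 − 74 = -250;  -383 − 250 = -633
-74 − 12 = -86;  -250 − 86 = -336;  -633 − 336 = -969
-86 − 12 = -98;  -336 − 98 = -434;  -969 − 434 = -1403
-98 − 12 = -110;  -434 − 110 = -544;  -1403 − 544 = -1947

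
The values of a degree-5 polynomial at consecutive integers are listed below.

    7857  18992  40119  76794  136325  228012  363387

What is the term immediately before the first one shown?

2670

11135, 21127, 36675, 59531, 91687, 135375
9992, 15548, 22856, 32156, 43688
5556, 7308, 9300, 11532
1752, 1992, 2232
240, 240
The fifth differences are constant at 240.
Work back: 1752 − 240 = 1512;  5556 − 1512 = 4044;  9992 − 4044 = 5948;  11135 − 5948 = 5187;  7857 − 5187 = 2670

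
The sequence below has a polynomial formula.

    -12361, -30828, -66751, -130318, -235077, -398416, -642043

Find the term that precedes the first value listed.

-4042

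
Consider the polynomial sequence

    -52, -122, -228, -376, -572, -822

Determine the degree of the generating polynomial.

D1: -70, -106, -148, -196, -250
D2: -36, -42, -48, -54
D3: -6, -6, -6
The third differences are constant, so the polynomial has degree 3.

3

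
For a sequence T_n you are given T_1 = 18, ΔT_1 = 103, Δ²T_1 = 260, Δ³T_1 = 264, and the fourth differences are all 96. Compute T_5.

3142

Build the table forward from the leading diagonal:
D4: 96  96  96  96  96
D3: 264  360  456  552  648
D2: 260  524  884  1340  1892
D1: 103  363  887  1771  3111
T: 18  121  484  1371  3142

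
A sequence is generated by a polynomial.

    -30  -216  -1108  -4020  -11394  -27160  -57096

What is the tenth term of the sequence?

-324984

First differences: -186, -892, -2912, -7374, -15766, -29936
Second differences: -706, -2020, -4462, -8392, -14170
Third differences: -1314, -2442, -3930, -5778
Fourth differences: -1128, -1488, -1848
Fifth differences: -360, -360
Constant fifth difference = -360, so extend:
-1848 − 360 = -2208;  -5778 − 2208 = -7986;  -14170 − 7986 = -22156;  -29936 − 22156 = -52092;  -57096 − 52092 = -109188
-2208 − 360 = -2568;  -7986 − 2568 = -10554;  -22156 − 10554 = -32710;  -52092 − 32710 = -84802;  -109188 − 84802 = -193990
-2568 − 360 = -2928;  -10554 − 2928 = -13482;  -32710 − 13482 = -46192;  -84802 − 46192 = -130994;  -193990 − 130994 = -324984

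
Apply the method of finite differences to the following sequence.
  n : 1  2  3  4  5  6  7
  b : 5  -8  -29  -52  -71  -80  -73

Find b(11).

235

Δ: -13, -21, -23, -19, -9, 7
Δ²: -8, -2, 4, 10, 16
Δ³: 6, 6, 6, 6
Third differences constant at 6.
16 + 6 = 22;  7 + 22 = 29;  -73 + 29 = -44
22 + 6 = 28;  29 + 28 = 57;  -44 + 57 = 13
28 + 6 = 34;  57 + 34 = 91;  13 + 91 = 104
34 + 6 = 40;  91 + 40 = 131;  104 + 131 = 235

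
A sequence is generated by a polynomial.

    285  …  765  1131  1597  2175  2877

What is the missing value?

Using the last 5 terms:
366, 466, 578, 702
100, 112, 124
12, 12
Constant third difference = 12.
Extend backward: 100 − 12 = 88;  366 − 88 = 278;  765 − 278 = 487

487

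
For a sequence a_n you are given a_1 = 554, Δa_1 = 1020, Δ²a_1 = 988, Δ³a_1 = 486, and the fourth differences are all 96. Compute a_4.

Build the table forward from the leading diagonal:
D4: 96  96  96  96
D3: 486  582  678  774
D2: 988  1474  2056  2734
D1: 1020  2008  3482  5538
a: 554  1574  3582  7064

7064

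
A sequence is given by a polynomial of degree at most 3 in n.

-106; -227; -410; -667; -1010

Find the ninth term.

-121 , -183 , -257 , -343
-62 , -74 , -86
-12 , -12
Third differences constant at -12.
-86 − 12 = -98;  -343 − 98 = -441;  -1010 − 441 = -1451
-98 − 12 = -110;  -441 − 110 = -551;  -1451 − 551 = -2002
-110 − 12 = -122;  -551 − 122 = -673;  -2002 − 673 = -2675
-122 − 12 = -134;  -673 − 134 = -807;  -2675 − 807 = -3482

-3482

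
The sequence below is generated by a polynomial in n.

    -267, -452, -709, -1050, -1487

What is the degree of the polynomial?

3

Δ: -185, -257, -341, -437
Δ²: -72, -84, -96
Δ³: -12, -12
The third differences are constant, so the polynomial has degree 3.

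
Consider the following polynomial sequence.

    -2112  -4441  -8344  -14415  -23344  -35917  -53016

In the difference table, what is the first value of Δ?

-2329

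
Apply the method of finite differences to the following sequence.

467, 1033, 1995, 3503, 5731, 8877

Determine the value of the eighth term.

18835

D1: 566  962  1508  2228  3146
D2: 396  546  720  918
D3: 150  174  198
D4: 24  24
Constant fourth difference = 24, so extend:
198 + 24 = 222;  918 + 222 = 1140;  3146 + 1140 = 4286;  8877 + 4286 = 13163
222 + 24 = 246;  1140 + 246 = 1386;  4286 + 1386 = 5672;  13163 + 5672 = 18835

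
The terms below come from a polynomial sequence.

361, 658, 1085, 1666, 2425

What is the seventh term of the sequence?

297, 427, 581, 759
130, 154, 178
24, 24
Constant third difference = 24, so extend:
178 + 24 = 202;  759 + 202 = 961;  2425 + 961 = 3386
202 + 24 = 226;  961 + 226 = 1187;  3386 + 1187 = 4573

4573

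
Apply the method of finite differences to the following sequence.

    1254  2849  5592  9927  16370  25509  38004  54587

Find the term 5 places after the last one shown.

D1: 1595  2743  4335  6443  9139  12495  16583
D2: 1148  1592  2108  2696  3356  4088
D3: 444  516  588  660  732
D4: 72  72  72  72
Fourth differences constant at 72.
732 + 72 = 804;  4088 + 804 = 4892;  16583 + 4892 = 21475;  54587 + 21475 = 76062
804 + 72 = 876;  4892 + 876 = 5768;  21475 + 5768 = 27243;  76062 + 27243 = 103305
876 + 72 = 948;  5768 + 948 = 6716;  27243 + 6716 = 33959;  103305 + 33959 = 137264
948 + 72 = 1020;  6716 + 1020 = 7736;  33959 + 7736 = 41695;  137264 + 41695 = 178959
1020 + 72 = 1092;  7736 + 1092 = 8828;  41695 + 8828 = 50523;  178959 + 50523 = 229482

229482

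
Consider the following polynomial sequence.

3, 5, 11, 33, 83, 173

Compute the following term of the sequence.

315

Δ: 2  6  22  50  90
Δ²: 4  16  28  40
Δ³: 12  12  12
The third differences are constant (12).
40 + 12 = 52;  90 + 52 = 142;  173 + 142 = 315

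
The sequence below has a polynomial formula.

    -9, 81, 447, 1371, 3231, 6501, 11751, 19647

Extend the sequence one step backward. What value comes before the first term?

D1: 90, 366, 924, 1860, 3270, 5250, 7896
D2: 276, 558, 936, 1410, 1980, 2646
D3: 282, 378, 474, 570, 666
D4: 96, 96, 96, 96
The fourth differences are constant at 96.
Work back: 282 − 96 = 186;  276 − 186 = 90;  90 − 90 = 0;  -9 + 0 = -9

-9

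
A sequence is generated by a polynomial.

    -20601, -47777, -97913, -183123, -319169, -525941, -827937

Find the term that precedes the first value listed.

-7439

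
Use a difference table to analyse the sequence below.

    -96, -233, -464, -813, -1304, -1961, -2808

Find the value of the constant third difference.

Δ: -137, -231, -349, -491, -657, -847
Δ²: -94, -118, -142, -166, -190
Δ³: -24, -24, -24, -24

-24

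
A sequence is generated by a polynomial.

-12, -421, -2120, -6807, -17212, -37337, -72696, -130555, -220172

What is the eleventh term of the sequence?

-409 , -1699 , -4687 , -10405 , -20125 , -35359 , -57859 , -89617
-1290 , -2988 , -5718 , -9720 , -15234 , -22500 , -31758
-1698 , -2730 , -4002 , -5514 , -7266 , -9258
-1032 , -1272 , -1512 , -1752 , -1992
-240 , -240 , -240 , -240
The fifth differences are constant (-240).
-1992 − 240 = -2232;  -9258 − 2232 = -11490;  -31758 − 11490 = -43248;  -89617 − 43248 = -132865;  -220172 − 132865 = -353037
-2232 − 240 = -2472;  -11490 − 2472 = -13962;  -43248 − 13962 = -57210;  -132865 − 57210 = -190075;  -353037 − 190075 = -543112

-543112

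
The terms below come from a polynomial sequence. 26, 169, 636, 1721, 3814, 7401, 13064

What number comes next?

21481

First differences: 143 , 467 , 1085 , 2093 , 3587 , 5663
Second differences: 324 , 618 , 1008 , 1494 , 2076
Third differences: 294 , 390 , 486 , 582
Fourth differences: 96 , 96 , 96
Fourth differences constant at 96.
582 + 96 = 678;  2076 + 678 = 2754;  5663 + 2754 = 8417;  13064 + 8417 = 21481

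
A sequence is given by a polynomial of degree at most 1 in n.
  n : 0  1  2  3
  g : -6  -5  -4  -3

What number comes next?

-2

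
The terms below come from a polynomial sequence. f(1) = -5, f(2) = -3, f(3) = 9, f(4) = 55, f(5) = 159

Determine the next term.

345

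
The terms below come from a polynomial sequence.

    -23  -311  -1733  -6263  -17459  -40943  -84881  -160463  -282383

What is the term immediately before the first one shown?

1

-288  -1422  -4530  -11196  -23484  -43938  -75582  -121920
-1134  -3108  -6666  -12288  -20454  -31644  -46338
-1974  -3558  -5622  -8166  -11190  -14694
-1584  -2064  -2544  -3024  -3504
-480  -480  -480  -480
The fifth differences are constant at -480.
Work back: -1584 + 480 = -1104;  -1974 + 1104 = -870;  -1134 + 870 = -264;  -288 + 264 = -24;  -23 + 24 = 1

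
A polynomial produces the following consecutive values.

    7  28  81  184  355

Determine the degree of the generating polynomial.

Δ: 21, 53, 103, 171
Δ²: 32, 50, 68
Δ³: 18, 18
The third differences are constant, so the polynomial has degree 3.

3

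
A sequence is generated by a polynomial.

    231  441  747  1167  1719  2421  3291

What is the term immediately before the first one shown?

99

210, 306, 420, 552, 702, 870
96, 114, 132, 150, 168
18, 18, 18, 18
The third differences are constant at 18.
Work back: 96 − 18 = 78;  210 − 78 = 132;  231 − 132 = 99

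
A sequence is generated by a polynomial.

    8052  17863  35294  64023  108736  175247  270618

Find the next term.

First differences: 9811, 17431, 28729, 44713, 66511, 95371
Second differences: 7620, 11298, 15984, 21798, 28860
Third differences: 3678, 4686, 5814, 7062
Fourth differences: 1008, 1128, 1248
Fifth differences: 120, 120
Fifth differences constant at 120.
1248 + 120 = 1368;  7062 + 1368 = 8430;  28860 + 8430 = 37290;  95371 + 37290 = 132661;  270618 + 132661 = 403279

403279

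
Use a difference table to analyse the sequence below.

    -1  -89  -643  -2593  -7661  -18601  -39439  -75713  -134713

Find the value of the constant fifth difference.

-240

D1: -88, -554, -1950, -5068, -10940, -20838, -36274, -59000
D2: -466, -1396, -3118, -5872, -9898, -15436, -22726
D3: -930, -1722, -2754, -4026, -5538, -7290
D4: -792, -1032, -1272, -1512, -1752
D5: -240, -240, -240, -240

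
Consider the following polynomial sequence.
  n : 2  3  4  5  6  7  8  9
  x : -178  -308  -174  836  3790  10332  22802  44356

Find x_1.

Δ: -130  134  1010  2954  6542  12470  21554
Δ²: 264  876  1944  3588  5928  9084
Δ³: 612  1068  1644  2340  3156
Δ⁴: 456  576  696  816
Δ⁵: 120  120  120
The fifth differences are constant at 120.
Work back: 456 − 120 = 336;  612 − 336 = 276;  264 − 276 = -12;  -130 + 12 = -118;  -178 + 118 = -60

-60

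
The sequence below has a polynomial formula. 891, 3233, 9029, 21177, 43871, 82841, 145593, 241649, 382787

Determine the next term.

Δ: 2342, 5796, 12148, 22694, 38970, 62752, 96056, 141138
Δ²: 3454, 6352, 10546, 16276, 23782, 33304, 45082
Δ³: 2898, 4194, 5730, 7506, 9522, 11778
Δ⁴: 1296, 1536, 1776, 2016, 2256
Δ⁵: 240, 240, 240, 240
Constant fifth difference = 240, so extend:
2256 + 240 = 2496;  11778 + 2496 = 14274;  45082 + 14274 = 59356;  141138 + 59356 = 200494;  382787 + 200494 = 583281

583281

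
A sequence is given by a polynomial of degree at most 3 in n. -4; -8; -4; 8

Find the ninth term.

-4, 4, 12
8, 8
The second differences are constant (8).
12 + 8 = 20;  8 + 20 = 28
20 + 8 = 28;  28 + 28 = 56
28 + 8 = 36;  56 + 36 = 92
36 + 8 = 44;  92 + 44 = 136
44 + 8 = 52;  136 + 52 = 188

188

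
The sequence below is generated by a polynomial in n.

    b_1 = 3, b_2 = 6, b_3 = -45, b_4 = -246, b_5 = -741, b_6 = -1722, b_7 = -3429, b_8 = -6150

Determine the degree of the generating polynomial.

Δ: 3, -51, -201, -495, -981, -1707, -2721
Δ²: -54, -150, -294, -486, -726, -1014
Δ³: -96, -144, -192, -240, -288
Δ⁴: -48, -48, -48, -48
The fourth differences are constant, so the polynomial has degree 4.

4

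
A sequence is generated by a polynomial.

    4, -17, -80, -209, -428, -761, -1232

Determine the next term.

-1865

-21, -63, -129, -219, -333, -471
-42, -66, -90, -114, -138
-24, -24, -24, -24
Constant third difference = -24, so extend:
-138 − 24 = -162;  -471 − 162 = -633;  -1232 − 633 = -1865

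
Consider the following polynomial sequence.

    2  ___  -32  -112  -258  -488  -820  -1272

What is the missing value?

Using the last 6 terms:
First differences: -80  -146  -230  -332  -452
Second differences: -66  -84  -102  -120
Third differences: -18  -18  -18
Constant third difference = -18.
Extend backward: -66 + 18 = -48;  -80 + 48 = -32;  -32 + 32 = 0

0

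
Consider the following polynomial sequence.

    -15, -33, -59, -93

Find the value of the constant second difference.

First differences: -18, -26, -34
Second differences: -8, -8

-8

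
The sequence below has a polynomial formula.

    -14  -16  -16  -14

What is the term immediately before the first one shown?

-10

Δ: -2, 0, 2
Δ²: 2, 2
The second differences are constant at 2.
Work back: -2 − 2 = -4;  -14 + 4 = -10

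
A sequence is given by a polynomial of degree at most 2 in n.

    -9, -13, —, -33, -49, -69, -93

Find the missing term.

Using the last 4 terms:
-16, -20, -24
-4, -4
Constant second difference = -4.
Extend backward: -16 + 4 = -12;  -33 + 12 = -21

-21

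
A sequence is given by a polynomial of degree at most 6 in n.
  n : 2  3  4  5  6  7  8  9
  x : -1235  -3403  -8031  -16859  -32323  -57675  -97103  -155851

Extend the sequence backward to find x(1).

First differences: -2168, -4628, -8828, -15464, -25352, -39428, -58748
Second differences: -2460, -4200, -6636, -9888, -14076, -19320
Third differences: -1740, -2436, -3252, -4188, -5244
Fourth differences: -696, -816, -936, -1056
Fifth differences: -120, -120, -120
The fifth differences are constant at -120.
Work back: -696 + 120 = -576;  -1740 + 576 = -1164;  -2460 + 1164 = -1296;  -2168 + 1296 = -872;  -1235 + 872 = -363

-363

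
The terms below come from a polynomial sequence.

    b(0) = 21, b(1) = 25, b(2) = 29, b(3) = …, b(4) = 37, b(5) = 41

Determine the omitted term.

Using the first 3 terms:
4  4
Constant first difference = 4.
Extend forward: 29 + 4 = 33

33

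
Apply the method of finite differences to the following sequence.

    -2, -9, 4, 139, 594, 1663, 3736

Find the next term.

7299

D1: -7, 13, 135, 455, 1069, 2073
D2: 20, 122, 320, 614, 1004
D3: 102, 198, 294, 390
D4: 96, 96, 96
Fourth differences constant at 96.
390 + 96 = 486;  1004 + 486 = 1490;  2073 + 1490 = 3563;  3736 + 3563 = 7299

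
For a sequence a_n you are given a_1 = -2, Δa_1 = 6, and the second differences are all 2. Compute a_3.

12

Build the table forward from the leading diagonal:
D2: 2  2  2
D1: 6  8  10
a: -2  4  12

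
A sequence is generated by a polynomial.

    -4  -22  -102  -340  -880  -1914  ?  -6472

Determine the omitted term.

-3682

Using the first 6 terms:
-18  -80  -238  -540  -1034
-62  -158  -302  -494
-96  -144  -192
-48  -48
Constant fourth difference = -48.
Extend forward: -192 − 48 = -240;  -494 − 240 = -734;  -1034 − 734 = -1768;  -1914 − 1768 = -3682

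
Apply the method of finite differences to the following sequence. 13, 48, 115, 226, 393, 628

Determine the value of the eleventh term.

35 , 67 , 111 , 167 , 235
32 , 44 , 56 , 68
12 , 12 , 12
Third differences constant at 12.
68 + 12 = 80;  235 + 80 = 315;  628 + 315 = 943
80 + 12 = 92;  315 + 92 = 407;  943 + 407 = 1350
92 + 12 = 104;  407 + 104 = 511;  1350 + 511 = 1861
104 + 12 = 116;  511 + 116 = 627;  1861 + 627 = 2488
116 + 12 = 128;  627 + 128 = 755;  2488 + 755 = 3243

3243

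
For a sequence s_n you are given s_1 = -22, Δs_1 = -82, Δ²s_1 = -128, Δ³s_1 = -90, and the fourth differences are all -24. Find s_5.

-1502

Build the table forward from the leading diagonal:
Δ⁴: -24, -24, -24, -24, -24
Δ³: -90, -114, -138, -162, -186
Δ²: -128, -218, -332, -470, -632
Δ: -82, -210, -428, -760, -1230
s: -22, -104, -314, -742, -1502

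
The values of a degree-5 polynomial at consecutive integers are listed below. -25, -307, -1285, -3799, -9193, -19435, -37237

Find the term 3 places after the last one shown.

-176803

-282  -978  -2514  -5394  -10242  -17802
-696  -1536  -2880  -4848  -7560
-840  -1344  -1968  -2712
-504  -624  -744
-120  -120
Constant fifth difference = -120, so extend:
-744 − 120 = -864;  -2712 − 864 = -3576;  -7560 − 3576 = -11136;  -17802 − 11136 = -28938;  -37237 − 28938 = -66175
-864 − 120 = -984;  -3576 − 984 = -4560;  -11136 − 4560 = -15696;  -28938 − 15696 = -44634;  -66175 − 44634 = -110809
-984 − 120 = -1104;  -4560 − 1104 = -5664;  -15696 − 5664 = -21360;  -44634 − 21360 = -65994;  -110809 − 65994 = -176803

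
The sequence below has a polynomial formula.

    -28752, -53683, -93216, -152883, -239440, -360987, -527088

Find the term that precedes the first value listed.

-13995

Δ: -24931, -39533, -59667, -86557, -121547, -166101
Δ²: -14602, -20134, -26890, -34990, -44554
Δ³: -5532, -6756, -8100, -9564
Δ⁴: -1224, -1344, -1464
Δ⁵: -120, -120
The fifth differences are constant at -120.
Work back: -1224 + 120 = -1104;  -5532 + 1104 = -4428;  -14602 + 4428 = -10174;  -24931 + 10174 = -14757;  -28752 + 14757 = -13995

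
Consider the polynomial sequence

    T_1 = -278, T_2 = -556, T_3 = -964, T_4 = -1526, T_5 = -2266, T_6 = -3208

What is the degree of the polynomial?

3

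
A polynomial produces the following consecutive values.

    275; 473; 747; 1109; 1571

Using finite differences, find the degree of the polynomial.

3

D1: 198, 274, 362, 462
D2: 76, 88, 100
D3: 12, 12
The third differences are constant, so the polynomial has degree 3.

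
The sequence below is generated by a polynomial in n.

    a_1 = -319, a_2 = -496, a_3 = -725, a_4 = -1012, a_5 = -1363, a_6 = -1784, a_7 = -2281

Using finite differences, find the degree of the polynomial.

First differences: -177, -229, -287, -351, -421, -497
Second differences: -52, -58, -64, -70, -76
Third differences: -6, -6, -6, -6
The third differences are constant, so the polynomial has degree 3.

3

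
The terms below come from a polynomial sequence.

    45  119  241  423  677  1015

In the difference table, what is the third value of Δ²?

First differences: 74, 122, 182, 254, 338
Second differences: 48, 60, 72, 84
Third differences: 12, 12, 12

72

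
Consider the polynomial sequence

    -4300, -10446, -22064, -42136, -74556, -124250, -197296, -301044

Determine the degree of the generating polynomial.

5

Δ: -6146, -11618, -20072, -32420, -49694, -73046, -103748
Δ²: -5472, -8454, -12348, -17274, -23352, -30702
Δ³: -2982, -3894, -4926, -6078, -7350
Δ⁴: -912, -1032, -1152, -1272
Δ⁵: -120, -120, -120
The fifth differences are constant, so the polynomial has degree 5.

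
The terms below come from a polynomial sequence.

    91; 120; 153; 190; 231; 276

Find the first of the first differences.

Δ: 29, 33, 37, 41, 45
Δ²: 4, 4, 4, 4

29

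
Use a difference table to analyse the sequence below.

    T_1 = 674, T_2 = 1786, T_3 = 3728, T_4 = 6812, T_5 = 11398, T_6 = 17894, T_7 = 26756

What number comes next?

1112, 1942, 3084, 4586, 6496, 8862
830, 1142, 1502, 1910, 2366
312, 360, 408, 456
48, 48, 48
The fourth differences are constant (48).
456 + 48 = 504;  2366 + 504 = 2870;  8862 + 2870 = 11732;  26756 + 11732 = 38488

38488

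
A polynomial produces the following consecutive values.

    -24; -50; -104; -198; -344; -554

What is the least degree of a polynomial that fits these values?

Δ: -26, -54, -94, -146, -210
Δ²: -28, -40, -52, -64
Δ³: -12, -12, -12
The third differences are constant, so the polynomial has degree 3.

3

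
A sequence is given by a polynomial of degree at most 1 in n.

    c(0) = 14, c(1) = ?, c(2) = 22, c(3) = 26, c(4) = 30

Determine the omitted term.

Using the last 3 terms:
D1: 4, 4
Constant first difference = 4.
Extend backward: 22 − 4 = 18

18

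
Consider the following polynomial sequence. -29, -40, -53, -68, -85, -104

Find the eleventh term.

Δ: -11  -13  -15  -17  -19
Δ²: -2  -2  -2  -2
Second differences constant at -2.
-19 − 2 = -21;  -104 − 21 = -125
-21 − 2 = -23;  -125 − 23 = -148
-23 − 2 = -25;  -148 − 25 = -173
-25 − 2 = -27;  -173 − 27 = -200
-27 − 2 = -29;  -200 − 29 = -229

-229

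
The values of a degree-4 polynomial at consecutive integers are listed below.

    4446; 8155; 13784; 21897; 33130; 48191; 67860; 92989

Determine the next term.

D1: 3709, 5629, 8113, 11233, 15061, 19669, 25129
D2: 1920, 2484, 3120, 3828, 4608, 5460
D3: 564, 636, 708, 780, 852
D4: 72, 72, 72, 72
Constant fourth difference = 72, so extend:
852 + 72 = 924;  5460 + 924 = 6384;  25129 + 6384 = 31513;  92989 + 31513 = 124502

124502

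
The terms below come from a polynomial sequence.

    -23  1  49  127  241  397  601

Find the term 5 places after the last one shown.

2551

First differences: 24, 48, 78, 114, 156, 204
Second differences: 24, 30, 36, 42, 48
Third differences: 6, 6, 6, 6
The third differences are constant (6).
48 + 6 = 54;  204 + 54 = 258;  601 + 258 = 859
54 + 6 = 60;  258 + 60 = 318;  859 + 318 = 1177
60 + 6 = 66;  318 + 66 = 384;  1177 + 384 = 1561
66 + 6 = 72;  384 + 72 = 456;  1561 + 456 = 2017
72 + 6 = 78;  456 + 78 = 534;  2017 + 534 = 2551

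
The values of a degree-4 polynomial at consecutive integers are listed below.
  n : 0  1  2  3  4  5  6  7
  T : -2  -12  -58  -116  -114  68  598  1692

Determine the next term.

D1: -10, -46, -58, 2, 182, 530, 1094
D2: -36, -12, 60, 180, 348, 564
D3: 24, 72, 120, 168, 216
D4: 48, 48, 48, 48
The fourth differences are constant (48).
216 + 48 = 264;  564 + 264 = 828;  1094 + 828 = 1922;  1692 + 1922 = 3614

3614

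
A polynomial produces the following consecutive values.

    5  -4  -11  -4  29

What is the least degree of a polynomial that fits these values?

3

D1: -9, -7, 7, 33
D2: 2, 14, 26
D3: 12, 12
The third differences are constant, so the polynomial has degree 3.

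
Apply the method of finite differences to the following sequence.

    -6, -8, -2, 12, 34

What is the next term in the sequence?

64

-2  6  14  22
8  8  8
Constant second difference = 8, so extend:
22 + 8 = 30;  34 + 30 = 64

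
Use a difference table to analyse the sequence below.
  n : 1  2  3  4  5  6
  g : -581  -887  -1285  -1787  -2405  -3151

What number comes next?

-4037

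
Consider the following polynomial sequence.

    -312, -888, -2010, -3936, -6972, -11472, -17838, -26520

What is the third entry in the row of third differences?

Δ: -576, -1122, -1926, -3036, -4500, -6366, -8682
Δ²: -546, -804, -1110, -1464, -1866, -2316
Δ³: -258, -306, -354, -402, -450
Δ⁴: -48, -48, -48, -48

-354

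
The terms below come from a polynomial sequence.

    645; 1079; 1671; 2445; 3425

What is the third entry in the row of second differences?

206

First differences: 434, 592, 774, 980
Second differences: 158, 182, 206
Third differences: 24, 24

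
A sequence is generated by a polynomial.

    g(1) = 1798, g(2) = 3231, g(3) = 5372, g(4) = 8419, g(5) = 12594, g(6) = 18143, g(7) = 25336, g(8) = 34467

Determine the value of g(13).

121162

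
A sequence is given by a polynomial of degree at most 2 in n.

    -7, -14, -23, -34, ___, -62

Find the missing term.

-47

Using the first 4 terms:
-7, -9, -11
-2, -2
Constant second difference = -2.
Extend forward: -11 − 2 = -13;  -34 − 13 = -47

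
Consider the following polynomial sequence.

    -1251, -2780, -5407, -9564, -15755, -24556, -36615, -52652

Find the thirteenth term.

-222747

D1: -1529, -2627, -4157, -6191, -8801, -12059, -16037
D2: -1098, -1530, -2034, -2610, -3258, -3978
D3: -432, -504, -576, -648, -720
D4: -72, -72, -72, -72
Constant fourth difference = -72, so extend:
-720 − 72 = -792;  -3978 − 792 = -4770;  -16037 − 4770 = -20807;  -52652 − 20807 = -73459
-792 − 72 = -864;  -4770 − 864 = -5634;  -20807 − 5634 = -26441;  -73459 − 26441 = -99900
-864 − 72 = -936;  -5634 − 936 = -6570;  -26441 − 6570 = -33011;  -99900 − 33011 = -132911
-936 − 72 = -1008;  -6570 − 1008 = -7578;  -33011 − 7578 = -40589;  -132911 − 40589 = -173500
-1008 − 72 = -1080;  -7578 − 1080 = -8658;  -40589 − 8658 = -49247;  -173500 − 49247 = -222747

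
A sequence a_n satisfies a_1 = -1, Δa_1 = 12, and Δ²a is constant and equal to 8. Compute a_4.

Build the table forward from the leading diagonal:
Second differences: 8, 8, 8, 8
First differences: 12, 20, 28, 36
a: -1, 11, 31, 59

59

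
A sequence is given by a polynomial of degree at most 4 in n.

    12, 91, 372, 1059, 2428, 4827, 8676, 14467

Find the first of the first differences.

Δ: 79, 281, 687, 1369, 2399, 3849, 5791
Δ²: 202, 406, 682, 1030, 1450, 1942
Δ³: 204, 276, 348, 420, 492
Δ⁴: 72, 72, 72, 72

79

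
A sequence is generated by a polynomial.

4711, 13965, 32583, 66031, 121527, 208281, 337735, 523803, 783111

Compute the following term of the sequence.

9254  18618  33448  55496  86754  129454  186068  259308
9364  14830  22048  31258  42700  56614  73240
5466  7218  9210  11442  13914  16626
1752  1992  2232  2472  2712
240  240  240  240
Fifth differences constant at 240.
2712 + 240 = 2952;  16626 + 2952 = 19578;  73240 + 19578 = 92818;  259308 + 92818 = 352126;  783111 + 352126 = 1135237

1135237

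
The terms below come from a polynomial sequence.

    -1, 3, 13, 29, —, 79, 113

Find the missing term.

Using the first 4 terms:
Δ: 4, 10, 16
Δ²: 6, 6
Constant second difference = 6.
Extend forward: 16 + 6 = 22;  29 + 22 = 51

51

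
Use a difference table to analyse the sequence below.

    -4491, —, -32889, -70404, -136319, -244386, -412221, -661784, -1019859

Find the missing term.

Using the last 7 terms:
Δ: -37515, -65915, -108067, -167835, -249563, -358075
Δ²: -28400, -42152, -59768, -81728, -108512
Δ³: -13752, -17616, -21960, -26784
Δ⁴: -3864, -4344, -4824
Δ⁵: -480, -480
Constant fifth difference = -480.
Extend backward: -3864 + 480 = -3384;  -13752 + 3384 = -10368;  -28400 + 10368 = -18032;  -37515 + 18032 = -19483;  -32889 + 19483 = -13406

-13406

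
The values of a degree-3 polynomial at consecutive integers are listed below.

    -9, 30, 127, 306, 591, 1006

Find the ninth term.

3271

First differences: 39, 97, 179, 285, 415
Second differences: 58, 82, 106, 130
Third differences: 24, 24, 24
Third differences constant at 24.
130 + 24 = 154;  415 + 154 = 569;  1006 + 569 = 1575
154 + 24 = 178;  569 + 178 = 747;  1575 + 747 = 2322
178 + 24 = 202;  747 + 202 = 949;  2322 + 949 = 3271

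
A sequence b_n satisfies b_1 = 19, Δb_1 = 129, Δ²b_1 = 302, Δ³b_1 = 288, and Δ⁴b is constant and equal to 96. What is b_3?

Build the table forward from the leading diagonal:
Fourth differences: 96  96  96
Third differences: 288  384  480
Second differences: 302  590  974
First differences: 129  431  1021
b: 19  148  579

579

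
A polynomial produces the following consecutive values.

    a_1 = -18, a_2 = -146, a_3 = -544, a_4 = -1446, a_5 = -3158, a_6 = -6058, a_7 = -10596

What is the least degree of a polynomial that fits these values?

D1: -128, -398, -902, -1712, -2900, -4538
D2: -270, -504, -810, -1188, -1638
D3: -234, -306, -378, -450
D4: -72, -72, -72
The fourth differences are constant, so the polynomial has degree 4.

4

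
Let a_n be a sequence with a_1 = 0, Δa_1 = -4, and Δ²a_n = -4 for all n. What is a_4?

-24

Build the table forward from the leading diagonal:
D2: -4, -4, -4, -4
D1: -4, -8, -12, -16
a: 0, -4, -12, -24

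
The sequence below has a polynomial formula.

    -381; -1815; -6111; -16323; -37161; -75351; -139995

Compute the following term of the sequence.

D1: -1434, -4296, -10212, -20838, -38190, -64644
D2: -2862, -5916, -10626, -17352, -26454
D3: -3054, -4710, -6726, -9102
D4: -1656, -2016, -2376
D5: -360, -360
Fifth differences constant at -360.
-2376 − 360 = -2736;  -9102 − 2736 = -11838;  -26454 − 11838 = -38292;  -64644 − 38292 = -102936;  -139995 − 102936 = -242931

-242931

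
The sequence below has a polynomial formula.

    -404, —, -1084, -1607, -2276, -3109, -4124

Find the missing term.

Using the last 5 terms:
D1: -523, -669, -833, -1015
D2: -146, -164, -182
D3: -18, -18
Constant third difference = -18.
Extend backward: -146 + 18 = -128;  -523 + 128 = -395;  -1084 + 395 = -689

-689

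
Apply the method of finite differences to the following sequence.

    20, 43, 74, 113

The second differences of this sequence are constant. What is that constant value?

8

First differences: 23, 31, 39
Second differences: 8, 8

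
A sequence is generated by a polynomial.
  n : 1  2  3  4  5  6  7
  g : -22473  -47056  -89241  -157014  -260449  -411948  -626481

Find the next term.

-921826

First differences: -24583, -42185, -67773, -103435, -151499, -214533
Second differences: -17602, -25588, -35662, -48064, -63034
Third differences: -7986, -10074, -12402, -14970
Fourth differences: -2088, -2328, -2568
Fifth differences: -240, -240
Fifth differences constant at -240.
-2568 − 240 = -2808;  -14970 − 2808 = -17778;  -63034 − 17778 = -80812;  -214533 − 80812 = -295345;  -626481 − 295345 = -921826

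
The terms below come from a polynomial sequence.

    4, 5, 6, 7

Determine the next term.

Δ: 1 , 1 , 1
The first differences are constant (1).
7 + 1 = 8

8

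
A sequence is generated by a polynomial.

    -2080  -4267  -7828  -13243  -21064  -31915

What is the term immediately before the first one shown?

Δ: -2187, -3561, -5415, -7821, -10851
Δ²: -1374, -1854, -2406, -3030
Δ³: -480, -552, -624
Δ⁴: -72, -72
The fourth differences are constant at -72.
Work back: -480 + 72 = -408;  -1374 + 408 = -966;  -2187 + 966 = -1221;  -2080 + 1221 = -859

-859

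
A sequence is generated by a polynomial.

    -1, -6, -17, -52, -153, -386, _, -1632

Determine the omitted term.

Using the first 6 terms:
D1: -5, -11, -35, -101, -233
D2: -6, -24, -66, -132
D3: -18, -42, -66
D4: -24, -24
Constant fourth difference = -24.
Extend forward: -66 − 24 = -90;  -132 − 90 = -222;  -233 − 222 = -455;  -386 − 455 = -841

-841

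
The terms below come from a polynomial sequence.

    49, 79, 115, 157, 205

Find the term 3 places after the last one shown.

385

D1: 30  36  42  48
D2: 6  6  6
Constant second difference = 6, so extend:
48 + 6 = 54;  205 + 54 = 259
54 + 6 = 60;  259 + 60 = 319
60 + 6 = 66;  319 + 66 = 385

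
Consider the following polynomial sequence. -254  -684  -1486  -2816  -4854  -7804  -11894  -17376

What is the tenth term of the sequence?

-33644

D1: -430  -802  -1330  -2038  -2950  -4090  -5482
D2: -372  -528  -708  -912  -1140  -1392
D3: -156  -180  -204  -228  -252
D4: -24  -24  -24  -24
Fourth differences constant at -24.
-252 − 24 = -276;  -1392 − 276 = -1668;  -5482 − 1668 = -7150;  -17376 − 7150 = -24526
-276 − 24 = -300;  -1668 − 300 = -1968;  -7150 − 1968 = -9118;  -24526 − 9118 = -33644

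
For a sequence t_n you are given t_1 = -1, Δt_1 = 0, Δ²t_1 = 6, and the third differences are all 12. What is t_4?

29

Build the table forward from the leading diagonal:
Δ³: 12, 12, 12, 12
Δ²: 6, 18, 30, 42
Δ: 0, 6, 24, 54
t: -1, -1, 5, 29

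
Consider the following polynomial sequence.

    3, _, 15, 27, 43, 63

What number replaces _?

7

Using the last 4 terms:
First differences: 12  16  20
Second differences: 4  4
Constant second difference = 4.
Extend backward: 12 − 4 = 8;  15 − 8 = 7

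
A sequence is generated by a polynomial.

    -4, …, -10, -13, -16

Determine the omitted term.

-7

Using the last 3 terms:
Δ: -3, -3
Constant first difference = -3.
Extend backward: -10 + 3 = -7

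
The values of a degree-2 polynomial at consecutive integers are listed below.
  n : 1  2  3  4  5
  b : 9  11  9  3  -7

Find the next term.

-21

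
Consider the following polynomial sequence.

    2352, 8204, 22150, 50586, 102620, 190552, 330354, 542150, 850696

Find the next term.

1285860

First differences: 5852  13946  28436  52034  87932  139802  211796  308546
Second differences: 8094  14490  23598  35898  51870  71994  96750
Third differences: 6396  9108  12300  15972  20124  24756
Fourth differences: 2712  3192  3672  4152  4632
Fifth differences: 480  480  480  480
The fifth differences are constant (480).
4632 + 480 = 5112;  24756 + 5112 = 29868;  96750 + 29868 = 126618;  308546 + 126618 = 435164;  850696 + 435164 = 1285860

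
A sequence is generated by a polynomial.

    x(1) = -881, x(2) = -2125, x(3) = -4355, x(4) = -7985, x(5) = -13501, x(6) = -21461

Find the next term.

First differences: -1244, -2230, -3630, -5516, -7960
Second differences: -986, -1400, -1886, -2444
Third differences: -414, -486, -558
Fourth differences: -72, -72
Constant fourth difference = -72, so extend:
-558 − 72 = -630;  -2444 − 630 = -3074;  -7960 − 3074 = -11034;  -21461 − 11034 = -32495

-32495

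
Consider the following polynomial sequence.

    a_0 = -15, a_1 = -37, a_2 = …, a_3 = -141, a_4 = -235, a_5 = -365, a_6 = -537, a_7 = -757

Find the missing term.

-77

Using the last 5 terms:
-94, -130, -172, -220
-36, -42, -48
-6, -6
Constant third difference = -6.
Extend backward: -36 + 6 = -30;  -94 + 30 = -64;  -141 + 64 = -77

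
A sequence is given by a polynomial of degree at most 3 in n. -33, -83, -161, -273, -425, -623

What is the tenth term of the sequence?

-1995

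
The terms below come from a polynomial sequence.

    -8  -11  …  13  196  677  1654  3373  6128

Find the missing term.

-22

Using the last 6 terms:
183  481  977  1719  2755
298  496  742  1036
198  246  294
48  48
Constant fourth difference = 48.
Extend backward: 198 − 48 = 150;  298 − 150 = 148;  183 − 148 = 35;  13 − 35 = -22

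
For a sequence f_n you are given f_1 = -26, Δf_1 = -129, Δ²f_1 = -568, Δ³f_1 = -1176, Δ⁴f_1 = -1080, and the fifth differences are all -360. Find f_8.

Build the table forward from the leading diagonal:
D5: -360, -360, -360, -360, -360, -360, -360, -360
D4: -1080, -1440, -1800, -2160, -2520, -2880, -3240, -3600
D3: -1176, -2256, -3696, -5496, -7656, -10176, -13056, -16296
D2: -568, -1744, -4000, -7696, -13192, -20848, -31024, -44080
D1: -129, -697, -2441, -6441, -14137, -27329, -48177, -79201
f: -26, -155, -852, -3293, -9734, -23871, -51200, -99377

-99377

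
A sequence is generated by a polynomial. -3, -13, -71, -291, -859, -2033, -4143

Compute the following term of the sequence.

-7591

First differences: -10  -58  -220  -568  -1174  -2110
Second differences: -48  -162  -348  -606  -936
Third differences: -114  -186  -258  -330
Fourth differences: -72  -72  -72
The fourth differences are constant (-72).
-330 − 72 = -402;  -936 − 402 = -1338;  -2110 − 1338 = -3448;  -4143 − 3448 = -7591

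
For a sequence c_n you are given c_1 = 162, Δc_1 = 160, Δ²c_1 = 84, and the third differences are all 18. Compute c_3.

566

Build the table forward from the leading diagonal:
Δ³: 18  18  18
Δ²: 84  102  120
Δ: 160  244  346
c: 162  322  566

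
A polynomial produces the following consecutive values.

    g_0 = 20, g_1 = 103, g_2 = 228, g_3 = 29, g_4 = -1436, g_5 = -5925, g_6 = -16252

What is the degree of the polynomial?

5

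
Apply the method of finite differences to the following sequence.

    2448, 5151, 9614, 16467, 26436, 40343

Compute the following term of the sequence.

59106

2703, 4463, 6853, 9969, 13907
1760, 2390, 3116, 3938
630, 726, 822
96, 96
Fourth differences constant at 96.
822 + 96 = 918;  3938 + 918 = 4856;  13907 + 4856 = 18763;  40343 + 18763 = 59106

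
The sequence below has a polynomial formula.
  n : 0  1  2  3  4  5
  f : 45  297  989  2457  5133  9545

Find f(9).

First differences: 252 , 692 , 1468 , 2676 , 4412
Second differences: 440 , 776 , 1208 , 1736
Third differences: 336 , 432 , 528
Fourth differences: 96 , 96
Fourth differences constant at 96.
528 + 96 = 624;  1736 + 624 = 2360;  4412 + 2360 = 6772;  9545 + 6772 = 16317
624 + 96 = 720;  2360 + 720 = 3080;  6772 + 3080 = 9852;  16317 + 9852 = 26169
720 + 96 = 816;  3080 + 816 = 3896;  9852 + 3896 = 13748;  26169 + 13748 = 39917
816 + 96 = 912;  3896 + 912 = 4808;  13748 + 4808 = 18556;  39917 + 18556 = 58473

58473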